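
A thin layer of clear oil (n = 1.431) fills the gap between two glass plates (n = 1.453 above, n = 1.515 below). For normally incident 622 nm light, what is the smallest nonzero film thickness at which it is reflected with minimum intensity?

217 nm

At the upper boundary (n = 1.453 to n = 1.431) the reflected ray undergoes no phase shift.
Bottom surface (1.431 → 1.515): reflection off a higher-index medium gives a half-wave phase shift.
The two reflections differ by half a wavelength.
For dark reflection here: 2 n t = m λ.
The smallest nonzero thickness corresponds to m = 1: t = m λ / (2 n) = 1.00 × 622 / (2 × 1.431) = 217 nm.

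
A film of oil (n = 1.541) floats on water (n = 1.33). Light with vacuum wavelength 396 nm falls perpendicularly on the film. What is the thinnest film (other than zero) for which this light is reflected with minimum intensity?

128 nm

Top surface (1.0 → 1.541): reflection off a higher-index medium gives a half-wave phase shift.
Ray reflecting at the bottom interface goes from n = 1.541 toward n = 1.33: no phase shift.
Net: one phase inversion between the two reflected rays.
For dark reflection here: 2 n t = m λ.
Minimum nonzero at m = 1: t = λ / (2 n) = 396 / (2 × 1.541) = 128 nm.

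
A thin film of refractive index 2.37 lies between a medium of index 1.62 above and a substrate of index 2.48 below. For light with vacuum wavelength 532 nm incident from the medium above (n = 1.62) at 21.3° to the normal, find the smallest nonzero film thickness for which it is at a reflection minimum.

57.9 nm

At the upper boundary (n = 1.62 to n = 2.37) the reflected ray undergoes a half-wave phase shift.
At the lower boundary (n = 2.37 to n = 2.48) the reflected ray undergoes a half-wave phase shift.
The two reflections carry the same phase change, so no net offset.
With no net inversion, destructive interference in reflection requires 2 n t cos θ_r = (m + ½) λ.
Snell's law: 1.62 sin 21.3° = 2.37 sin θ_r → sin θ_r = 0.248, cos θ_r = 0.969.
Minimum at m = 0: t = λ / (4 n cos θ_r) = 532 / (4 × 2.37 × 0.969) = 57.9 nm.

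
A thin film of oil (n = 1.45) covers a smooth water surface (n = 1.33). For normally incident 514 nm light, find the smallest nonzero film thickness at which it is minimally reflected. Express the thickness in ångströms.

At the upper boundary (n = 1.0 to n = 1.45) the reflected ray undergoes a half-wave phase shift.
At the lower boundary (n = 1.45 to n = 1.33) the reflected ray undergoes no phase shift.
The two reflections differ by half a wavelength.
With one net inversion, destructive interference in reflection requires 2 n t = m λ.
Minimum nonzero at m = 1: t = λ / (2 n) = 514 / (2 × 1.45) = 177 nm.

1772 Å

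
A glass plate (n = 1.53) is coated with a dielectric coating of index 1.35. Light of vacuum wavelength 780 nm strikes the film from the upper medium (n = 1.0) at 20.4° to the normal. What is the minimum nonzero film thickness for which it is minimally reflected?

At the upper boundary (n = 1.0 to n = 1.35) the reflected ray undergoes a half-wave phase shift.
Ray reflecting at the bottom interface goes from n = 1.35 toward n = 1.53: a half-wave phase shift.
Zero or two π shifts → no net half-wave offset.
For dark reflection here: 2 n t cos θ_r = (m + ½) λ.
Snell's law: 1.0 sin 20.4° = 1.35 sin θ_r → sin θ_r = 0.258, cos θ_r = 0.966.
Minimum at m = 0: t = λ / (4 n cos θ_r) = 780 / (4 × 1.35 × 0.966) = 150 nm.

150 nm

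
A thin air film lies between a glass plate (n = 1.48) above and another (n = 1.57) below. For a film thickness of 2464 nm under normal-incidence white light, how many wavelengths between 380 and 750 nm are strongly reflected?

6

Ray reflecting at the top interface goes from n = 1.48 toward n = 1.0: no phase shift.
Ray reflecting at the bottom interface goes from n = 1.0 toward n = 1.57: a half-wave phase shift.
Exactly one π shift → a net half-wave offset.
For maximum reflection here: 2 n t = (m + ½) λ.
λ = 2 n t / (m + ½) = 4928 / (m + ½) nm.
m=6: 758 nm (IR); m=7: 657 nm (visible); m=8: 580 nm (visible); m=9: 519 nm (visible); m=10: 469 nm (visible); m=11: 429 nm (visible); m=12: 394 nm (visible); m=13: 365 nm (UV).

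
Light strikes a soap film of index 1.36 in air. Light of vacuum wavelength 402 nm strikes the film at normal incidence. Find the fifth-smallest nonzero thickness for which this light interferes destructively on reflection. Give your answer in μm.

At the upper boundary (n = 1.0 to n = 1.36) the reflected ray undergoes a half-wave phase shift.
Ray reflecting at the bottom interface goes from n = 1.36 toward n = 1.0: no phase shift.
Net: one phase inversion between the two reflected rays.
With one net inversion, destructive interference in reflection requires 2 n t = m λ.
The fifth-smallest nonzero thickness corresponds to m = 5: t = m λ / (2 n) = 5.00 × 402 / (2 × 1.36) = 739 nm.

0.739 μm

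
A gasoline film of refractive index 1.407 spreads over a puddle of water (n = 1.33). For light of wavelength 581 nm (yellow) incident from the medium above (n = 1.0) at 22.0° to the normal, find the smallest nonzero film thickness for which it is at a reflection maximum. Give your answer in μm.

0.107 μm

At the upper boundary (n = 1.0 to n = 1.407) the reflected ray undergoes a half-wave phase shift.
Ray reflecting at the bottom interface goes from n = 1.407 toward n = 1.33: no phase shift.
Net: one phase inversion between the two reflected rays.
For strong reflection here: 2 n t cos θ_r = (m + ½) λ.
Snell's law: 1.0 sin 22.0° = 1.407 sin θ_r → sin θ_r = 0.266, cos θ_r = 0.964.
Minimum at m = 0: t = λ / (4 n cos θ_r) = 581 / (4 × 1.407 × 0.964) = 107 nm.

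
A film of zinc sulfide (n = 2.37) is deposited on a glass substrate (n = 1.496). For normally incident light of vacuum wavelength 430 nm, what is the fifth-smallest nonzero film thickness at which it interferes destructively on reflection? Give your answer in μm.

Top surface (1.0 → 2.37): reflection off a higher-index medium gives a half-wave phase shift.
Bottom surface (2.37 → 1.496): reflection off a lower-index medium gives no phase shift.
Net: one phase inversion between the two reflected rays.
For weak reflection here: 2 n t = m λ.
The fifth-smallest nonzero thickness corresponds to m = 5: t = m λ / (2 n) = 5.00 × 430 / (2 × 2.37) = 454 nm.

0.454 μm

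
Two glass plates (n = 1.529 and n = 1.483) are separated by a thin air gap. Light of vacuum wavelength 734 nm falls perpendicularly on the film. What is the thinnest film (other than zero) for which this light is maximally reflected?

184 nm

At the upper boundary (n = 1.529 to n = 1.0) the reflected ray undergoes no phase shift.
Ray reflecting at the bottom interface goes from n = 1.0 toward n = 1.483: a half-wave phase shift.
Net: one phase inversion between the two reflected rays.
With one net inversion, constructive interference in reflection requires 2 n t = (m + ½) λ.
Minimum at m = 0: t = λ / (4 n) = 734 / (4 × 1.0) = 184 nm.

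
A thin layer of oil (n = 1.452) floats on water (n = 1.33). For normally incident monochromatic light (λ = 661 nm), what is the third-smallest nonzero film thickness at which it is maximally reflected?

At the upper boundary (n = 1.0 to n = 1.452) the reflected ray undergoes a half-wave phase shift.
At the lower boundary (n = 1.452 to n = 1.33) the reflected ray undergoes no phase shift.
Net: one phase inversion between the two reflected rays.
So the condition for constructive reflection is 2 n t = (m + ½) λ.
The third-smallest nonzero thickness corresponds to m = 2: t = (m + ½) λ / (2 n) = 2.50 × 661 / (2 × 1.452) = 569 nm.

569 nm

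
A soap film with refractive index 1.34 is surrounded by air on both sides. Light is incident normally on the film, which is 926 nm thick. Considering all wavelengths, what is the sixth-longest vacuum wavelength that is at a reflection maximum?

Top surface (1.0 → 1.34): reflection off a higher-index medium gives a half-wave phase shift.
Bottom surface (1.34 → 1.0): reflection off a lower-index medium gives no phase shift.
Exactly one π shift → a net half-wave offset.
With one net inversion, constructive interference in reflection requires 2 n t = (m + ½) λ.
λ = 2 n t / (m + ½). The sixth-longest wavelength is m = 5: λ = 2 × 1.34 × 926 / 5.50 = 451 nm.

451 nm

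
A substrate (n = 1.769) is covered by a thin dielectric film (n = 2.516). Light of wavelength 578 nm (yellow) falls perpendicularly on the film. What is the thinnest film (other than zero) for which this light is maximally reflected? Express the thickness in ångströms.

Top surface (1.0 → 2.516): reflection off a higher-index medium gives a half-wave phase shift.
Ray reflecting at the bottom interface goes from n = 2.516 toward n = 1.769: no phase shift.
Exactly one π shift → a net half-wave offset.
With one net inversion, constructive interference in reflection requires 2 n t = (m + ½) λ.
Minimum at m = 0: t = λ / (4 n) = 578 / (4 × 2.516) = 57.4 nm.

574 Å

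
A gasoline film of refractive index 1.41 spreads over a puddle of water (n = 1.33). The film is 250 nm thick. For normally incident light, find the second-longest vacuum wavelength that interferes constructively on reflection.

At the upper boundary (n = 1.0 to n = 1.41) the reflected ray undergoes a half-wave phase shift.
At the lower boundary (n = 1.41 to n = 1.33) the reflected ray undergoes no phase shift.
Net: one phase inversion between the two reflected rays.
So the condition for constructive reflection is 2 n t = (m + ½) λ.
λ = 2 n t / (m + ½). The second-longest wavelength is m = 1: λ = 2 × 1.41 × 250 / 1.50 = 470 nm.

470 nm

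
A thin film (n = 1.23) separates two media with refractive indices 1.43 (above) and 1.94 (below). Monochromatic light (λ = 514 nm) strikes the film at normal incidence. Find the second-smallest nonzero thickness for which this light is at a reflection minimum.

At the upper boundary (n = 1.43 to n = 1.23) the reflected ray undergoes no phase shift.
Bottom surface (1.23 → 1.94): reflection off a higher-index medium gives a half-wave phase shift.
Exactly one π shift → a net half-wave offset.
For weak reflection here: 2 n t = m λ.
The second-smallest nonzero thickness corresponds to m = 2: t = m λ / (2 n) = 2.00 × 514 / (2 × 1.23) = 418 nm.

418 nm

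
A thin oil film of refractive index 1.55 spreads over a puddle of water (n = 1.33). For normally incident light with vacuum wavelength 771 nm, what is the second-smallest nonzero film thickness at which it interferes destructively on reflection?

Top surface (1.0 → 1.55): reflection off a higher-index medium gives a half-wave phase shift.
Bottom surface (1.55 → 1.33): reflection off a lower-index medium gives no phase shift.
Net: one phase inversion between the two reflected rays.
For dark reflection here: 2 n t = m λ.
The second-smallest nonzero thickness corresponds to m = 2: t = m λ / (2 n) = 2.00 × 771 / (2 × 1.55) = 497 nm.

497 nm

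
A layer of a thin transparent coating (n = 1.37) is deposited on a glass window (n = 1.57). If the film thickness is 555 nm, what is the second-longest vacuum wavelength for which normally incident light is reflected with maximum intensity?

Ray reflecting at the top interface goes from n = 1.0 toward n = 1.37: a half-wave phase shift.
Ray reflecting at the bottom interface goes from n = 1.37 toward n = 1.57: a half-wave phase shift.
The two reflections carry the same phase change, so no net offset.
For bright reflection here: 2 n t = m λ.
λ = 2 n t / m. The second-longest wavelength is m = 2: λ = 2 × 1.37 × 555 / 2.00 = 760 nm.

760 nm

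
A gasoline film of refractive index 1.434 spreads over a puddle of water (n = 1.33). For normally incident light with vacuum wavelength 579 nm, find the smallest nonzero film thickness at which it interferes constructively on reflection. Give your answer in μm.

0.101 μm

At the upper boundary (n = 1.0 to n = 1.434) the reflected ray undergoes a half-wave phase shift.
Ray reflecting at the bottom interface goes from n = 1.434 toward n = 1.33: no phase shift.
Net: one phase inversion between the two reflected rays.
For bright reflection here: 2 n t = (m + ½) λ.
Minimum at m = 0: t = λ / (4 n) = 579 / (4 × 1.434) = 101 nm.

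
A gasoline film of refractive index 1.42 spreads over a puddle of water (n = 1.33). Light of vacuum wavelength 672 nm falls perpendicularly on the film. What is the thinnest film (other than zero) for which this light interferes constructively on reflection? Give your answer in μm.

Top surface (1.0 → 1.42): reflection off a higher-index medium gives a half-wave phase shift.
Ray reflecting at the bottom interface goes from n = 1.42 toward n = 1.33: no phase shift.
Net: one phase inversion between the two reflected rays.
So the condition for constructive reflection is 2 n t = (m + ½) λ.
Minimum at m = 0: t = λ / (4 n) = 672 / (4 × 1.42) = 118 nm.

0.118 μm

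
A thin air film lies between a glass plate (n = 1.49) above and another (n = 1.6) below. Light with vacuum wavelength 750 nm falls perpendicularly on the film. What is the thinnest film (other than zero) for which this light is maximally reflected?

Ray reflecting at the top interface goes from n = 1.49 toward n = 1.0: no phase shift.
Bottom surface (1.0 → 1.6): reflection off a higher-index medium gives a half-wave phase shift.
Exactly one π shift → a net half-wave offset.
With one net inversion, constructive interference in reflection requires 2 n t = (m + ½) λ.
Minimum at m = 0: t = λ / (4 n) = 750 / (4 × 1.0) = 188 nm.

188 nm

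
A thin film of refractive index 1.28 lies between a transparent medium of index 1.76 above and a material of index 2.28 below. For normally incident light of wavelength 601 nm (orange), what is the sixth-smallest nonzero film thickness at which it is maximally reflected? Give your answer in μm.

1.29 μm

At the upper boundary (n = 1.76 to n = 1.28) the reflected ray undergoes no phase shift.
Ray reflecting at the bottom interface goes from n = 1.28 toward n = 2.28: a half-wave phase shift.
Exactly one π shift → a net half-wave offset.
With one net inversion, constructive interference in reflection requires 2 n t = (m + ½) λ.
The sixth-smallest nonzero thickness corresponds to m = 5: t = (m + ½) λ / (2 n) = 5.50 × 601 / (2 × 1.28) = 1291 nm.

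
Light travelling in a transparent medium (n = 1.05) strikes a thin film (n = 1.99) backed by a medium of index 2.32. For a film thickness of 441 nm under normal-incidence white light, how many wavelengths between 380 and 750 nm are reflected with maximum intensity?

Ray reflecting at the top interface goes from n = 1.05 toward n = 1.99: a half-wave phase shift.
Ray reflecting at the bottom interface goes from n = 1.99 toward n = 2.32: a half-wave phase shift.
Net: no relative phase inversion (both shifts match).
For strong reflection here: 2 n t = m λ.
λ = 2 n t / m = 1755 / m nm.
m=2: 878 nm (IR); m=3: 585 nm (visible); m=4: 439 nm (visible); m=5: 351 nm (UV).

2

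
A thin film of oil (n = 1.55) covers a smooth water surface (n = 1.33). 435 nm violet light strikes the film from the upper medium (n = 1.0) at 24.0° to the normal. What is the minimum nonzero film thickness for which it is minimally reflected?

Top surface (1.0 → 1.55): reflection off a higher-index medium gives a half-wave phase shift.
Bottom surface (1.55 → 1.33): reflection off a lower-index medium gives no phase shift.
Net: one phase inversion between the two reflected rays.
So the condition for destructive reflection is 2 n t cos θ_r = m λ.
Snell's law: 1.0 sin 24.0° = 1.55 sin θ_r → sin θ_r = 0.262, cos θ_r = 0.965.
Minimum nonzero at m = 1: t = λ / (2 n cos θ_r) = 435 / (2 × 1.55 × 0.965) = 145 nm.

145 nm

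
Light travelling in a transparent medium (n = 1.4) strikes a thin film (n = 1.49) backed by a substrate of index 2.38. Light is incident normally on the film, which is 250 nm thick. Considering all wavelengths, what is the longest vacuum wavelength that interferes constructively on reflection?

Top surface (1.4 → 1.49): reflection off a higher-index medium gives a half-wave phase shift.
Ray reflecting at the bottom interface goes from n = 1.49 toward n = 2.38: a half-wave phase shift.
Net: no relative phase inversion (both shifts match).
For strong reflection here: 2 n t = m λ.
λ = 2 n t / m. The longest wavelength is m = 1: λ = 2 × 1.49 × 250 / 1.00 = 745 nm.

745 nm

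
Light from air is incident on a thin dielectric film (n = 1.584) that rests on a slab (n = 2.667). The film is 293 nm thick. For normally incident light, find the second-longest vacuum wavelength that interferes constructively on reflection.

At the upper boundary (n = 1.0 to n = 1.584) the reflected ray undergoes a half-wave phase shift.
Ray reflecting at the bottom interface goes from n = 1.584 toward n = 2.667: a half-wave phase shift.
The two reflections carry the same phase change, so no net offset.
For bright reflection here: 2 n t = m λ.
λ = 2 n t / m. The second-longest wavelength is m = 2: λ = 2 × 1.584 × 293 / 2.00 = 464 nm.

464 nm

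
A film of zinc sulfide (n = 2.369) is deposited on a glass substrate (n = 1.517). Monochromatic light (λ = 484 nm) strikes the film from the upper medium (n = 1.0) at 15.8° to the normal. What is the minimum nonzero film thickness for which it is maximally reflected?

Top surface (1.0 → 2.369): reflection off a higher-index medium gives a half-wave phase shift.
Bottom surface (2.369 → 1.517): reflection off a lower-index medium gives no phase shift.
The two reflections differ by half a wavelength.
For strong reflection here: 2 n t cos θ_r = (m + ½) λ.
Snell's law: 1.0 sin 15.8° = 2.369 sin θ_r → sin θ_r = 0.115, cos θ_r = 0.993.
Minimum at m = 0: t = λ / (4 n cos θ_r) = 484 / (4 × 2.369 × 0.993) = 51.4 nm.

51.4 nm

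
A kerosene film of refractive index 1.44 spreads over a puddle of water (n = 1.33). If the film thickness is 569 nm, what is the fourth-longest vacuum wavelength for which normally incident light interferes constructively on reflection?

At the upper boundary (n = 1.0 to n = 1.44) the reflected ray undergoes a half-wave phase shift.
Bottom surface (1.44 → 1.33): reflection off a lower-index medium gives no phase shift.
Exactly one π shift → a net half-wave offset.
For bright reflection here: 2 n t = (m + ½) λ.
λ = 2 n t / (m + ½). The fourth-longest wavelength is m = 3: λ = 2 × 1.44 × 569 / 3.50 = 468 nm.

468 nm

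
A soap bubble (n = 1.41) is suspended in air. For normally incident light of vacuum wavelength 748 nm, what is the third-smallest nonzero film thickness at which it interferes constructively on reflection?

Top surface (1.0 → 1.41): reflection off a higher-index medium gives a half-wave phase shift.
Bottom surface (1.41 → 1.0): reflection off a lower-index medium gives no phase shift.
Net: one phase inversion between the two reflected rays.
For bright reflection here: 2 n t = (m + ½) λ.
The third-smallest nonzero thickness corresponds to m = 2: t = (m + ½) λ / (2 n) = 2.50 × 748 / (2 × 1.41) = 663 nm.

663 nm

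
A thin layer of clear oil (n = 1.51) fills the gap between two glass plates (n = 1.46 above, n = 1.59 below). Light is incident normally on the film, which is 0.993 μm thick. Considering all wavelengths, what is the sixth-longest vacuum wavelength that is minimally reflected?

545 nm

Top surface (1.46 → 1.51): reflection off a higher-index medium gives a half-wave phase shift.
At the lower boundary (n = 1.51 to n = 1.59) the reflected ray undergoes a half-wave phase shift.
The two reflections carry the same phase change, so no net offset.
With no net inversion, destructive interference in reflection requires 2 n t = (m + ½) λ.
λ = 2 n t / (m + ½). The sixth-longest wavelength is m = 5: λ = 2 × 1.51 × 993 / 5.50 = 545 nm.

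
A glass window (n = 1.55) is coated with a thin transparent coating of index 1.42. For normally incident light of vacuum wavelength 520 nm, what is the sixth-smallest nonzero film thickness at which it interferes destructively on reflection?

1007 nm

Top surface (1.0 → 1.42): reflection off a higher-index medium gives a half-wave phase shift.
Bottom surface (1.42 → 1.55): reflection off a higher-index medium gives a half-wave phase shift.
The two reflections carry the same phase change, so no net offset.
So the condition for destructive reflection is 2 n t = (m + ½) λ.
The sixth-smallest nonzero thickness corresponds to m = 5: t = (m + ½) λ / (2 n) = 5.50 × 520 / (2 × 1.42) = 1007 nm.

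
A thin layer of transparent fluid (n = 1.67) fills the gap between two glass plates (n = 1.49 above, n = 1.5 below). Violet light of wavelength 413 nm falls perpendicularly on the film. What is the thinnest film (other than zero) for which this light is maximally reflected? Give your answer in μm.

0.0618 μm

At the upper boundary (n = 1.49 to n = 1.67) the reflected ray undergoes a half-wave phase shift.
Ray reflecting at the bottom interface goes from n = 1.67 toward n = 1.5: no phase shift.
Net: one phase inversion between the two reflected rays.
So the condition for constructive reflection is 2 n t = (m + ½) λ.
Minimum at m = 0: t = λ / (4 n) = 413 / (4 × 1.67) = 61.8 nm.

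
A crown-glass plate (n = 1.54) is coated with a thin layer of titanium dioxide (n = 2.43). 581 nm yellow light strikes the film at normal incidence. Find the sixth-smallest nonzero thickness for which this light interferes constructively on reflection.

658 nm

Ray reflecting at the top interface goes from n = 1.0 toward n = 2.43: a half-wave phase shift.
At the lower boundary (n = 2.43 to n = 1.54) the reflected ray undergoes no phase shift.
Exactly one π shift → a net half-wave offset.
For maximum reflection here: 2 n t = (m + ½) λ.
The sixth-smallest nonzero thickness corresponds to m = 5: t = (m + ½) λ / (2 n) = 5.50 × 581 / (2 × 2.43) = 658 nm.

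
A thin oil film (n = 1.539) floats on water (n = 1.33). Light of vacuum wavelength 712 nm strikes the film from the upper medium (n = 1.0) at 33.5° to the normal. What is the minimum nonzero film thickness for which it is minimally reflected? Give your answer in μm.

0.248 μm

Ray reflecting at the top interface goes from n = 1.0 toward n = 1.539: a half-wave phase shift.
Ray reflecting at the bottom interface goes from n = 1.539 toward n = 1.33: no phase shift.
Net: one phase inversion between the two reflected rays.
For dark reflection here: 2 n t cos θ_r = m λ.
Snell's law: 1.0 sin 33.5° = 1.539 sin θ_r → sin θ_r = 0.359, cos θ_r = 0.933.
Minimum nonzero at m = 1: t = λ / (2 n cos θ_r) = 712 / (2 × 1.539 × 0.933) = 248 nm.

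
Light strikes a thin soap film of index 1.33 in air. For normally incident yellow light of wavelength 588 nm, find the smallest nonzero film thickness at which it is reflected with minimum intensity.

At the upper boundary (n = 1.0 to n = 1.33) the reflected ray undergoes a half-wave phase shift.
At the lower boundary (n = 1.33 to n = 1.0) the reflected ray undergoes no phase shift.
Net: one phase inversion between the two reflected rays.
With one net inversion, destructive interference in reflection requires 2 n t = m λ.
Minimum nonzero at m = 1: t = λ / (2 n) = 588 / (2 × 1.33) = 221 nm.

221 nm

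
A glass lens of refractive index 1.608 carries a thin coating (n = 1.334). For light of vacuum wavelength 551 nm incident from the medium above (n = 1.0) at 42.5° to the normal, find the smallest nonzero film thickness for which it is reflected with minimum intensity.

Ray reflecting at the top interface goes from n = 1.0 toward n = 1.334: a half-wave phase shift.
Ray reflecting at the bottom interface goes from n = 1.334 toward n = 1.608: a half-wave phase shift.
Zero or two π shifts → no net half-wave offset.
For dark reflection here: 2 n t cos θ_r = (m + ½) λ.
Snell's law: 1.0 sin 42.5° = 1.334 sin θ_r → sin θ_r = 0.506, cos θ_r = 0.862.
Minimum at m = 0: t = λ / (4 n cos θ_r) = 551 / (4 × 1.334 × 0.862) = 120 nm.

120 nm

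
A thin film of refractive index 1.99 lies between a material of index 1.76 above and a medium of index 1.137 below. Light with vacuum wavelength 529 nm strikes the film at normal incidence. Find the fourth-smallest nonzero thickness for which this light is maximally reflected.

Ray reflecting at the top interface goes from n = 1.76 toward n = 1.99: a half-wave phase shift.
Ray reflecting at the bottom interface goes from n = 1.99 toward n = 1.137: no phase shift.
Net: one phase inversion between the two reflected rays.
So the condition for constructive reflection is 2 n t = (m + ½) λ.
The fourth-smallest nonzero thickness corresponds to m = 3: t = (m + ½) λ / (2 n) = 3.50 × 529 / (2 × 1.99) = 465 nm.

465 nm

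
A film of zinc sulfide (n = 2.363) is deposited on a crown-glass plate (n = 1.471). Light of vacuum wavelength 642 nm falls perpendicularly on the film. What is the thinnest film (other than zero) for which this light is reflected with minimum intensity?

Ray reflecting at the top interface goes from n = 1.0 toward n = 2.363: a half-wave phase shift.
Ray reflecting at the bottom interface goes from n = 2.363 toward n = 1.471: no phase shift.
Net: one phase inversion between the two reflected rays.
So the condition for destructive reflection is 2 n t = m λ.
Minimum nonzero at m = 1: t = λ / (2 n) = 642 / (2 × 2.363) = 136 nm.

136 nm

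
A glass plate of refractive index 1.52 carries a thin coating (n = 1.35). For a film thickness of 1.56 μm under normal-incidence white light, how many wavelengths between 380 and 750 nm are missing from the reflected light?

Ray reflecting at the top interface goes from n = 1.0 toward n = 1.35: a half-wave phase shift.
Bottom surface (1.35 → 1.52): reflection off a higher-index medium gives a half-wave phase shift.
Zero or two π shifts → no net half-wave offset.
With no net inversion, destructive interference in reflection requires 2 n t = (m + ½) λ.
λ = 2 n t / (m + ½) = 4212 / (m + ½) nm.
m=5: 766 nm (IR); m=6: 648 nm (visible); m=7: 562 nm (visible); m=8: 496 nm (visible); m=9: 443 nm (visible); m=10: 401 nm (visible); m=11: 366 nm (UV).

5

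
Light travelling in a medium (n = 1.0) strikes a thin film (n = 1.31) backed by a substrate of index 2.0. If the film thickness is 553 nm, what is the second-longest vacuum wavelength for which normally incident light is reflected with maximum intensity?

Top surface (1.0 → 1.31): reflection off a higher-index medium gives a half-wave phase shift.
Bottom surface (1.31 → 2.0): reflection off a higher-index medium gives a half-wave phase shift.
The two reflections carry the same phase change, so no net offset.
For strong reflection here: 2 n t = m λ.
λ = 2 n t / m. The second-longest wavelength is m = 2: λ = 2 × 1.31 × 553 / 2.00 = 724 nm.

724 nm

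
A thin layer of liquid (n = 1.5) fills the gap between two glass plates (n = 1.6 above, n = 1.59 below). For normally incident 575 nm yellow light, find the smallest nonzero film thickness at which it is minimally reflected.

192 nm

Ray reflecting at the top interface goes from n = 1.6 toward n = 1.5: no phase shift.
Ray reflecting at the bottom interface goes from n = 1.5 toward n = 1.59: a half-wave phase shift.
The two reflections differ by half a wavelength.
With one net inversion, destructive interference in reflection requires 2 n t = m λ.
Minimum nonzero at m = 1: t = λ / (2 n) = 575 / (2 × 1.5) = 192 nm.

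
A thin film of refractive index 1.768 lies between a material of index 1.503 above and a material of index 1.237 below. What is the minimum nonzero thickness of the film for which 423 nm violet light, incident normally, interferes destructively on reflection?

120 nm

Top surface (1.503 → 1.768): reflection off a higher-index medium gives a half-wave phase shift.
Bottom surface (1.768 → 1.237): reflection off a lower-index medium gives no phase shift.
The two reflections differ by half a wavelength.
For weak reflection here: 2 n t = m λ.
Minimum nonzero at m = 1: t = λ / (2 n) = 423 / (2 × 1.768) = 120 nm.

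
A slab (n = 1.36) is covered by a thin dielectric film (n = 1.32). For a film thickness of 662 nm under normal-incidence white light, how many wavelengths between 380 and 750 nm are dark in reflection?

3

At the upper boundary (n = 1.0 to n = 1.32) the reflected ray undergoes a half-wave phase shift.
At the lower boundary (n = 1.32 to n = 1.36) the reflected ray undergoes a half-wave phase shift.
Net: no relative phase inversion (both shifts match).
With no net inversion, destructive interference in reflection requires 2 n t = (m + ½) λ.
λ = 2 n t / (m + ½) = 1748 / (m + ½) nm.
m=1: 1165 nm (IR); m=2: 699 nm (visible); m=3: 499 nm (visible); m=4: 388 nm (visible); m=5: 318 nm (UV).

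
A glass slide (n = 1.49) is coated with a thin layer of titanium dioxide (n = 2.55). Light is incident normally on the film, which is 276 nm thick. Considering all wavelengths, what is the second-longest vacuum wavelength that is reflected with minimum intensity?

At the upper boundary (n = 1.0 to n = 2.55) the reflected ray undergoes a half-wave phase shift.
At the lower boundary (n = 2.55 to n = 1.49) the reflected ray undergoes no phase shift.
Net: one phase inversion between the two reflected rays.
With one net inversion, destructive interference in reflection requires 2 n t = m λ.
λ = 2 n t / m. The second-longest wavelength is m = 2: λ = 2 × 2.55 × 276 / 2.00 = 704 nm.

704 nm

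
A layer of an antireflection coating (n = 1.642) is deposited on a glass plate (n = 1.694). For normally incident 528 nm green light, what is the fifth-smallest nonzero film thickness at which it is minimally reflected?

724 nm

Ray reflecting at the top interface goes from n = 1.0 toward n = 1.642: a half-wave phase shift.
At the lower boundary (n = 1.642 to n = 1.694) the reflected ray undergoes a half-wave phase shift.
The two reflections carry the same phase change, so no net offset.
So the condition for destructive reflection is 2 n t = (m + ½) λ.
The fifth-smallest nonzero thickness corresponds to m = 4: t = (m + ½) λ / (2 n) = 4.50 × 528 / (2 × 1.642) = 724 nm.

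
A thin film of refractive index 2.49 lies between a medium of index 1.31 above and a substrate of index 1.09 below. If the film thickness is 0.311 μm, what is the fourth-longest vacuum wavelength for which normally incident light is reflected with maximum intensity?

Top surface (1.31 → 2.49): reflection off a higher-index medium gives a half-wave phase shift.
Ray reflecting at the bottom interface goes from n = 2.49 toward n = 1.09: no phase shift.
Exactly one π shift → a net half-wave offset.
So the condition for constructive reflection is 2 n t = (m + ½) λ.
λ = 2 n t / (m + ½). The fourth-longest wavelength is m = 3: λ = 2 × 2.49 × 311 / 3.50 = 443 nm.

443 nm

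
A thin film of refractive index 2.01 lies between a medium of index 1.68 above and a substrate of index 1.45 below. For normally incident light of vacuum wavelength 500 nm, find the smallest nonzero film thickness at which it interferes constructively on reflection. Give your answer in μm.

Top surface (1.68 → 2.01): reflection off a higher-index medium gives a half-wave phase shift.
Bottom surface (2.01 → 1.45): reflection off a lower-index medium gives no phase shift.
Net: one phase inversion between the two reflected rays.
With one net inversion, constructive interference in reflection requires 2 n t = (m + ½) λ.
Minimum at m = 0: t = λ / (4 n) = 500 / (4 × 2.01) = 62.2 nm.

0.0622 μm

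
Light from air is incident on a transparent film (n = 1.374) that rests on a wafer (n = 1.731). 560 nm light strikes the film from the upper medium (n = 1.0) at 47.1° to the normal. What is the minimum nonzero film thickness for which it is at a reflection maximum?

241 nm

At the upper boundary (n = 1.0 to n = 1.374) the reflected ray undergoes a half-wave phase shift.
Bottom surface (1.374 → 1.731): reflection off a higher-index medium gives a half-wave phase shift.
Net: no relative phase inversion (both shifts match).
For bright reflection here: 2 n t cos θ_r = m λ.
Snell's law: 1.0 sin 47.1° = 1.374 sin θ_r → sin θ_r = 0.533, cos θ_r = 0.846.
Minimum nonzero at m = 1: t = λ / (2 n cos θ_r) = 560 / (2 × 1.374 × 0.846) = 241 nm.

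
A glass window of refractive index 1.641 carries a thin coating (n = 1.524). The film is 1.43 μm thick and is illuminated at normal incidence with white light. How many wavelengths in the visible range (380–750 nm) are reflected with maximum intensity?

6

Ray reflecting at the top interface goes from n = 1.0 toward n = 1.524: a half-wave phase shift.
At the lower boundary (n = 1.524 to n = 1.641) the reflected ray undergoes a half-wave phase shift.
Zero or two π shifts → no net half-wave offset.
So the condition for constructive reflection is 2 n t = m λ.
λ = 2 n t / m = 4359 / m nm.
m=5: 872 nm (IR); m=6: 726 nm (visible); m=7: 623 nm (visible); m=8: 545 nm (visible); m=9: 484 nm (visible); m=10: 436 nm (visible); m=11: 396 nm (visible); m=12: 363 nm (UV).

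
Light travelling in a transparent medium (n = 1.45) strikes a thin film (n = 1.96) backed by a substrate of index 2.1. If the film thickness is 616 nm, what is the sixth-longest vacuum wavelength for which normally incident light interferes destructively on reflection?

At the upper boundary (n = 1.45 to n = 1.96) the reflected ray undergoes a half-wave phase shift.
Bottom surface (1.96 → 2.1): reflection off a higher-index medium gives a half-wave phase shift.
Net: no relative phase inversion (both shifts match).
With no net inversion, destructive interference in reflection requires 2 n t = (m + ½) λ.
λ = 2 n t / (m + ½). The sixth-longest wavelength is m = 5: λ = 2 × 1.96 × 616 / 5.50 = 439 nm.

439 nm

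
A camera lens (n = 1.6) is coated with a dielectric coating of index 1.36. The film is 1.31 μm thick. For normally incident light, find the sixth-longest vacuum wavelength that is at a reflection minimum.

648 nm

Ray reflecting at the top interface goes from n = 1.0 toward n = 1.36: a half-wave phase shift.
Bottom surface (1.36 → 1.6): reflection off a higher-index medium gives a half-wave phase shift.
Zero or two π shifts → no net half-wave offset.
With no net inversion, destructive interference in reflection requires 2 n t = (m + ½) λ.
λ = 2 n t / (m + ½). The sixth-longest wavelength is m = 5: λ = 2 × 1.36 × 1310 / 5.50 = 648 nm.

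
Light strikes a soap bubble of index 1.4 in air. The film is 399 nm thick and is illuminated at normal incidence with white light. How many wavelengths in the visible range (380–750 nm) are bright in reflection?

2

Top surface (1.0 → 1.4): reflection off a higher-index medium gives a half-wave phase shift.
Bottom surface (1.4 → 1.0): reflection off a lower-index medium gives no phase shift.
Net: one phase inversion between the two reflected rays.
So the condition for constructive reflection is 2 n t = (m + ½) λ.
λ = 2 n t / (m + ½) = 1117 / (m + ½) nm.
m=0: 2234 nm (IR); m=1: 745 nm (visible); m=2: 447 nm (visible); m=3: 319 nm (UV).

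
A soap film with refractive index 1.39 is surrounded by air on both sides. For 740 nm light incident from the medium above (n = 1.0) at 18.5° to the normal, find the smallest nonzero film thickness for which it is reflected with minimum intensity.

Ray reflecting at the top interface goes from n = 1.0 toward n = 1.39: a half-wave phase shift.
Bottom surface (1.39 → 1.0): reflection off a lower-index medium gives no phase shift.
The two reflections differ by half a wavelength.
So the condition for destructive reflection is 2 n t cos θ_r = m λ.
Snell's law: 1.0 sin 18.5° = 1.39 sin θ_r → sin θ_r = 0.228, cos θ_r = 0.974.
Minimum nonzero at m = 1: t = λ / (2 n cos θ_r) = 740 / (2 × 1.39 × 0.974) = 273 nm.

273 nm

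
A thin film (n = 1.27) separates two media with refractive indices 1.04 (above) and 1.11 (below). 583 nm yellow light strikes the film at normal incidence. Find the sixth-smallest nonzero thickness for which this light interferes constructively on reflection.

At the upper boundary (n = 1.04 to n = 1.27) the reflected ray undergoes a half-wave phase shift.
Bottom surface (1.27 → 1.11): reflection off a lower-index medium gives no phase shift.
Exactly one π shift → a net half-wave offset.
With one net inversion, constructive interference in reflection requires 2 n t = (m + ½) λ.
The sixth-smallest nonzero thickness corresponds to m = 5: t = (m + ½) λ / (2 n) = 5.50 × 583 / (2 × 1.27) = 1262 nm.

1262 nm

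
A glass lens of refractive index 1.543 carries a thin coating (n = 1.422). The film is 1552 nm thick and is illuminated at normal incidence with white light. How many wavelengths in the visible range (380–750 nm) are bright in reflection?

6

Ray reflecting at the top interface goes from n = 1.0 toward n = 1.422: a half-wave phase shift.
At the lower boundary (n = 1.422 to n = 1.543) the reflected ray undergoes a half-wave phase shift.
Net: no relative phase inversion (both shifts match).
For strong reflection here: 2 n t = m λ.
λ = 2 n t / m = 4414 / m nm.
m=5: 883 nm (IR); m=6: 736 nm (visible); m=7: 631 nm (visible); m=8: 552 nm (visible); m=9: 490 nm (visible); m=10: 441 nm (visible); m=11: 401 nm (visible); m=12: 368 nm (UV).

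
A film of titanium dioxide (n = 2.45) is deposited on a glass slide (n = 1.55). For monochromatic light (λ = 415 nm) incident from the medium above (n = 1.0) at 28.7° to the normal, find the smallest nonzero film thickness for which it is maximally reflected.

43.2 nm

At the upper boundary (n = 1.0 to n = 2.45) the reflected ray undergoes a half-wave phase shift.
Bottom surface (2.45 → 1.55): reflection off a lower-index medium gives no phase shift.
Exactly one π shift → a net half-wave offset.
With one net inversion, constructive interference in reflection requires 2 n t cos θ_r = (m + ½) λ.
Snell's law: 1.0 sin 28.7° = 2.45 sin θ_r → sin θ_r = 0.196, cos θ_r = 0.981.
Minimum at m = 0: t = λ / (4 n cos θ_r) = 415 / (4 × 2.45 × 0.981) = 43.2 nm.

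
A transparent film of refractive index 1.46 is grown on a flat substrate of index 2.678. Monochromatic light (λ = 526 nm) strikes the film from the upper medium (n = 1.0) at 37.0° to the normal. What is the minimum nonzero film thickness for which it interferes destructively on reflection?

Ray reflecting at the top interface goes from n = 1.0 toward n = 1.46: a half-wave phase shift.
Ray reflecting at the bottom interface goes from n = 1.46 toward n = 2.678: a half-wave phase shift.
The two reflections carry the same phase change, so no net offset.
With no net inversion, destructive interference in reflection requires 2 n t cos θ_r = (m + ½) λ.
Snell's law: 1.0 sin 37.0° = 1.46 sin θ_r → sin θ_r = 0.412, cos θ_r = 0.911.
Minimum at m = 0: t = λ / (4 n cos θ_r) = 526 / (4 × 1.46 × 0.911) = 98.9 nm.

98.9 nm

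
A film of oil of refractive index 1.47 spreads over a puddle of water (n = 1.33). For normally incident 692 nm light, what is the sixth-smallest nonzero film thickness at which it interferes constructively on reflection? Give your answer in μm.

At the upper boundary (n = 1.0 to n = 1.47) the reflected ray undergoes a half-wave phase shift.
Ray reflecting at the bottom interface goes from n = 1.47 toward n = 1.33: no phase shift.
Exactly one π shift → a net half-wave offset.
With one net inversion, constructive interference in reflection requires 2 n t = (m + ½) λ.
The sixth-smallest nonzero thickness corresponds to m = 5: t = (m + ½) λ / (2 n) = 5.50 × 692 / (2 × 1.47) = 1295 nm.

1.29 μm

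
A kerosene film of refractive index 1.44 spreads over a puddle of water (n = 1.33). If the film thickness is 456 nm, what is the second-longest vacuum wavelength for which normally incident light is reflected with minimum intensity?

Ray reflecting at the top interface goes from n = 1.0 toward n = 1.44: a half-wave phase shift.
Ray reflecting at the bottom interface goes from n = 1.44 toward n = 1.33: no phase shift.
Exactly one π shift → a net half-wave offset.
With one net inversion, destructive interference in reflection requires 2 n t = m λ.
λ = 2 n t / m. The second-longest wavelength is m = 2: λ = 2 × 1.44 × 456 / 2.00 = 657 nm.

657 nm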